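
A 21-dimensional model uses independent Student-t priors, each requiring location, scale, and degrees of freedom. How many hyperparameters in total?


Per parameter: 3 (location, scale, and degrees of freedom).
Total = 21 * 3 = 63

63


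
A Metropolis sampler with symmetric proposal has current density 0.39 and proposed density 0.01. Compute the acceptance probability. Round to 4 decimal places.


For symmetric proposals, acceptance = min(1, pi(x*)/pi(x))
= min(1, 0.01/0.39)
= min(1, 0.0256) = 0.0256

0.0256


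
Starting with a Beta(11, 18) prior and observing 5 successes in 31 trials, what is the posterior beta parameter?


Posterior beta = prior beta + failures
Failures = 31 - 5 = 26
beta_post = 18 + 26 = 44

44


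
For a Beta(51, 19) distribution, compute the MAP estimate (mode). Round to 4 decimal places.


MAP = mode = (a-1)/(a+b-2)
= (51-1)/(51+19-2)
= 50/68 = 0.7353

0.7353


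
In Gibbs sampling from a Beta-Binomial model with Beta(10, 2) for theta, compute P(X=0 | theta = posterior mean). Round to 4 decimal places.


Posterior mean = alpha/(alpha+beta) = 10/12 = 0.8333
P(X=0|theta=mean) = 1 - theta = 0.1667

0.1667


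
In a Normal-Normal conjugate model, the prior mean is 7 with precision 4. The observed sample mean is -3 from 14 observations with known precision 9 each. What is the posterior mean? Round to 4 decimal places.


Posterior precision = tau0 + n*tau = 4 + 14*9 = 130
Posterior mean = (tau0*mu0 + n*tau*xbar) / posterior_precision
= (4*7 + 14*9*-3) / 130
= -350 / 130 = -2.6923

-2.6923


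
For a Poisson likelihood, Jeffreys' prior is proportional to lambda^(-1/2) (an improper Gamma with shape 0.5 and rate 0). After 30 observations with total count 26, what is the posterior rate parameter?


Jeffreys' prior for Poisson is proportional to lambda^(-1/2).
Posterior is Gamma(0.5 + S, 0 + n) = Gamma(0.5 + 26, 30).
Posterior rate = 0 + n = 30

30.0


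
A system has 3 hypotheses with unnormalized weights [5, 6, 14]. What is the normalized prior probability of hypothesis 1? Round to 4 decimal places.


The normalized prior is the weight divided by the total.
Total weight = 25
P(H1) = 5 / 25 = 0.2

0.2


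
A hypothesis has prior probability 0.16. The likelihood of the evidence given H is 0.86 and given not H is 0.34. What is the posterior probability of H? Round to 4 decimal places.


Using Bayes' theorem:
P(E) = 0.16 * 0.86 + 0.84 * 0.34
P(E) = 0.4232
P(H|E) = (0.16 * 0.86) / 0.4232 = 0.3251

0.3251


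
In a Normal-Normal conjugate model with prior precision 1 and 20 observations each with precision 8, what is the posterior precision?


Posterior precision = prior precision + n * observation precision
= 1 + 20 * 8
= 1 + 160 = 161

161


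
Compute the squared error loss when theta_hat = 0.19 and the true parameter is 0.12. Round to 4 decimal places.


L = (theta_hat - theta_true)^2
= (0.19 - 0.12)^2
= 0.07^2 = 0.0049

0.0049


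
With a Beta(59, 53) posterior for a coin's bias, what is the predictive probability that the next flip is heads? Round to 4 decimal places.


The predictive probability equals the posterior mean.
P(next = heads) = alpha / (alpha + beta)
= 59 / 112 = 0.5268

0.5268


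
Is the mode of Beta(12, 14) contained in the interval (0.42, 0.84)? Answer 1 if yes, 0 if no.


Mode = (a-1)/(a+b-2) = 11/24 = 0.4583
Interval: (0.42, 0.84)
Contains mode? 1

1


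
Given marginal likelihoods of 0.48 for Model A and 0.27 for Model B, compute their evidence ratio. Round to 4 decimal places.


Ratio = ML(A) / ML(B) = 0.48/0.27
= 1.7778

1.7778


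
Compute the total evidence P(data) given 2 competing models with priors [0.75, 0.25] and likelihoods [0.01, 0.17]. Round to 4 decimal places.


Marginal likelihood = sum P(model_i) * P(data|model_i)
Model 1: 0.75 * 0.01 = 0.0075
Model 2: 0.25 * 0.17 = 0.0425
Total = 0.05

0.05


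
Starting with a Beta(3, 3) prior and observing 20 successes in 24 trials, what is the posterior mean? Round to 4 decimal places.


Posterior parameters: alpha = 3 + 20 = 23
beta = 3 + 4 = 7
Posterior mean = alpha / (alpha + beta) = 23 / 30
= 0.7667

0.7667


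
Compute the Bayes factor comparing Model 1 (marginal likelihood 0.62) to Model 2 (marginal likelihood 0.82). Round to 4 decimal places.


BF12 = marginal likelihood of M1 / marginal likelihood of M2
= 0.62/0.82
= 0.7561

0.7561


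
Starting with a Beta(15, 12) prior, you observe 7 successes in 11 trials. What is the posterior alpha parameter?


For a Beta-Binomial conjugate model:
Posterior alpha = prior alpha + number of successes
= 15 + 7 = 22

22


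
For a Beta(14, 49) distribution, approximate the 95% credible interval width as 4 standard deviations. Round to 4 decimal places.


Variance of Beta(a,b) = ab / ((a+b)^2 * (a+b+1))
= 14*49 / ((63)^2 * 64)
= 0.0027
SD = sqrt(0.0027) = 0.052
Width = 4 * SD = 0.2079

0.2079


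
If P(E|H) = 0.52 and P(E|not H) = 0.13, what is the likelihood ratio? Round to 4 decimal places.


Likelihood ratio = P(E|H) / P(E|not H)
= 0.52 / 0.13
= 4.0

4.0


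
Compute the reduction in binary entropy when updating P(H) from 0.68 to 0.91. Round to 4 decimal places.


H_before = -p*log2(p) - (1-p)*log2(1-p) for p=0.68: 0.9044
H_after for p=0.91: 0.4365
Reduction = 0.9044 - 0.4365 = 0.4679

0.4679


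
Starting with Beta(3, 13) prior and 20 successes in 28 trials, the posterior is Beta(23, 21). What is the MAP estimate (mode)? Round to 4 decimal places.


The mode of Beta(a, b) when a > 1 and b > 1 is (a-1)/(a+b-2)
= (23 - 1) / (23 + 21 - 2)
= 22 / 42
= 0.5238

0.5238


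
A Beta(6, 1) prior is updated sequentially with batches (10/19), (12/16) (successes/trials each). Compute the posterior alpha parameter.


Sequential conjugate updating is equivalent to a single batch update.
Total successes across all batches = 22
alpha_posterior = alpha_prior + total_successes = 6 + 22
= 28

28


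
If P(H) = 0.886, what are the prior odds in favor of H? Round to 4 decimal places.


Prior odds = P(H) / (1 - P(H))
= 0.886 / 0.114
= 7.7719

7.7719


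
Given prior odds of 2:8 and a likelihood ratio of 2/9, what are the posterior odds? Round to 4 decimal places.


Posterior odds = prior odds * LR
Prior odds = 2/8 = 0.25
LR = 2/9 = 0.2222
Posterior odds = 0.25 * 0.2222 = 0.0556

0.0556


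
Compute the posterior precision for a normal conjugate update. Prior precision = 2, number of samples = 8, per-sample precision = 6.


tau_post = tau_0 + n * tau
= 2 + 8 * 6 = 50

50


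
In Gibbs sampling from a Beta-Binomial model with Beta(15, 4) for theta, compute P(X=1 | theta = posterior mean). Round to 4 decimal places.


Posterior mean = alpha/(alpha+beta) = 15/19 = 0.7895
P(X=1|theta=mean) = theta = 0.7895

0.7895


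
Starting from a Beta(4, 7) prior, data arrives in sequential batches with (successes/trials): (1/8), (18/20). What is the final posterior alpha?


In sequential Bayesian updating, we sum all successes.
Total successes = 19
Final alpha = 4 + 19 = 23

23


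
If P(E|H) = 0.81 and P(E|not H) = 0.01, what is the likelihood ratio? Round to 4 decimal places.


Likelihood ratio = P(E|H) / P(E|not H)
= 0.81 / 0.01
= 81.0

81.0


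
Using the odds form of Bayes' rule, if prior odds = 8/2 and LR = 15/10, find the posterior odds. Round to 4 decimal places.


Bayes' rule in odds form: posterior odds = prior odds * LR
= (8 * 15) / (2 * 10)
= 120/20 = 6.0

6.0


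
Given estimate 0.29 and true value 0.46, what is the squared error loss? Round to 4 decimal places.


Squared error = (estimate - true)^2
Difference = -0.17
Loss = -0.17^2 = 0.0289

0.0289


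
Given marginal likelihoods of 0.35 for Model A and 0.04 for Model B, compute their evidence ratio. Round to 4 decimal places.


Ratio = ML(A) / ML(B) = 0.35/0.04
= 8.75

8.75


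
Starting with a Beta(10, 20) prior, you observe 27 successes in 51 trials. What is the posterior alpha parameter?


For a Beta-Binomial conjugate model:
Posterior alpha = prior alpha + number of successes
= 10 + 27 = 37

37


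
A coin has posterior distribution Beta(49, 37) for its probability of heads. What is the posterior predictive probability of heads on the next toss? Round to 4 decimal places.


Posterior predictive = E[theta] = alpha/(alpha+beta)
= 49/86
= 0.5698

0.5698


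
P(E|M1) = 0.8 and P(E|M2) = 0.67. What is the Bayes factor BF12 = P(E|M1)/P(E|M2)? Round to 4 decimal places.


Bayes factor BF12 = P(E|M1) / P(E|M2)
= 0.8 / 0.67
= 1.194

1.194


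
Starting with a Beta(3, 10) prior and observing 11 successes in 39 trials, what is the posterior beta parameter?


Posterior beta = prior beta + failures
Failures = 39 - 11 = 28
beta_post = 10 + 28 = 38

38


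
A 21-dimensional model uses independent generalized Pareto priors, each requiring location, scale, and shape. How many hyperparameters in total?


Per parameter: 3 (location, scale, and shape).
Total = 21 * 3 = 63

63


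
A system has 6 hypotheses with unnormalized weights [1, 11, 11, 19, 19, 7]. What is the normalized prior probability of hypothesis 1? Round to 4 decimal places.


The normalized prior is the weight divided by the total.
Total weight = 68
P(H1) = 1 / 68 = 0.0147

0.0147


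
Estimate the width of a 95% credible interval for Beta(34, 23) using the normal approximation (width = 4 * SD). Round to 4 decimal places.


For Beta(a,b): Var = ab/((a+b)^2(a+b+1))
Var = 0.0041, SD = 0.0644
Approximate 95% CI width = 4 * 0.0644 = 0.2577

0.2577


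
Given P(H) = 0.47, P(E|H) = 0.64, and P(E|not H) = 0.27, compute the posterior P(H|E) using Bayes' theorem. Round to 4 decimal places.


By Bayes' theorem: P(H|E) = P(E|H)*P(H) / P(E)
P(E) = P(E|H)*P(H) + P(E|not H)*P(not H)
P(E) = 0.64*0.47 + 0.27*0.53 = 0.4439
P(H|E) = 0.64*0.47 / 0.4439 = 0.6776

0.6776


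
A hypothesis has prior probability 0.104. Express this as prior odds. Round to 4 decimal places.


Odds = P(H) / P(not H) = 0.104 / 0.896
= 0.1161

0.1161


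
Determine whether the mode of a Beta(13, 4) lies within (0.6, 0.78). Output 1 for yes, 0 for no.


First find the mode: (a-1)/(a+b-2) = 0.8
Is 0.8 in (0.6, 0.78)? 0

0


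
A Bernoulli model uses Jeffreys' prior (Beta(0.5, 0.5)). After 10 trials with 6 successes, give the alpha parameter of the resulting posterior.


Posterior = Beta(prior_alpha + successes, prior_beta + failures)
= Beta(0.5 + 6, 0.5 + 4)
Posterior alpha = 0.5 + k = 0.5 + 6 = 6.5

6.5


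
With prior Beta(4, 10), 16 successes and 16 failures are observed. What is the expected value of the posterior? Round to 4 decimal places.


Posterior = Beta(20, 26)
E[theta] = alpha/(alpha+beta)
= 20/46 = 0.4348

0.4348


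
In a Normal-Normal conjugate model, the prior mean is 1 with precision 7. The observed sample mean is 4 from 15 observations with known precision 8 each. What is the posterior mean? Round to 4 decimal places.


Posterior precision = tau0 + n*tau = 7 + 15*8 = 127
Posterior mean = (tau0*mu0 + n*tau*xbar) / posterior_precision
= (7*1 + 15*8*4) / 127
= 487 / 127 = 3.8346

3.8346


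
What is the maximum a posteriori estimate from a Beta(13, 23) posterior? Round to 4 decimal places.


The MAP estimate equals the mode of the distribution.
Mode of Beta(a,b) = (a-1)/(a+b-2)
= 12/34
= 0.3529

0.3529


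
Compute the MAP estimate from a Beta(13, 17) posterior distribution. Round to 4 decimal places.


MAP = mode of Beta distribution
= (alpha - 1)/(alpha + beta - 2)
= (13-1)/(13+17-2)
= 12/28 = 0.4286

0.4286


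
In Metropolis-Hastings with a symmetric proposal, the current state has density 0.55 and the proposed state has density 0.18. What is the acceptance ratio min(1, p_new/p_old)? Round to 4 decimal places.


Ratio = p_new / p_old = 0.18 / 0.55 = 0.3273
Acceptance = min(1, 0.3273) = 0.3273

0.3273


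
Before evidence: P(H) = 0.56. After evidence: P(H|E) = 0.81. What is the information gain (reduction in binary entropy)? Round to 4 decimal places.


Prior entropy = 0.9896
Posterior entropy = 0.7015
Information gain = 0.9896 - 0.7015 = 0.2881

0.2881


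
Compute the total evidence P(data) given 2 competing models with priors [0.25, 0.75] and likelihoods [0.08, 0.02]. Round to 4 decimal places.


Marginal likelihood = sum P(model_i) * P(data|model_i)
Model 1: 0.25 * 0.08 = 0.02
Model 2: 0.75 * 0.02 = 0.015
Total = 0.035

0.035


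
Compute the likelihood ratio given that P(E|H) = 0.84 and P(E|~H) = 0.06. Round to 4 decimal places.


LR = P(E|H) / P(E|~H)
= 0.84 / 0.06 = 14.0

14.0


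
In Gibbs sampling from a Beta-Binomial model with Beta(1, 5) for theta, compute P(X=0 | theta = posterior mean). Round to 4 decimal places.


Posterior mean = alpha/(alpha+beta) = 1/6 = 0.1667
P(X=0|theta=mean) = 1 - theta = 0.8333

0.8333


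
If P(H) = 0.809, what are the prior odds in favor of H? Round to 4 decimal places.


Prior odds = P(H) / (1 - P(H))
= 0.809 / 0.191
= 4.2356

4.2356


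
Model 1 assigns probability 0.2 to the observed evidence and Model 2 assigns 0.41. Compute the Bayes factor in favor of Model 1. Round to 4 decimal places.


BF = P(data|M1) / P(data|M2)
= 0.2 / 0.41 = 0.4878

0.4878


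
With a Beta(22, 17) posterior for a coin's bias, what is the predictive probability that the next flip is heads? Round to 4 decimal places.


The predictive probability equals the posterior mean.
P(next = heads) = alpha / (alpha + beta)
= 22 / 39 = 0.5641

0.5641


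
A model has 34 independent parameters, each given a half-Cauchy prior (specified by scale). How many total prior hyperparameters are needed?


Each half-Cauchy prior needs 1 hyperparameter (scale).
Total = 1 * 34 = 34

34


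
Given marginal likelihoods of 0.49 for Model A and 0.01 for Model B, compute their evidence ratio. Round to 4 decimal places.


Ratio = ML(A) / ML(B) = 0.49/0.01
= 49.0

49.0


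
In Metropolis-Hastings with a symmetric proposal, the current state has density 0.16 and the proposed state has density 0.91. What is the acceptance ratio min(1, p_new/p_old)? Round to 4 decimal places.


Ratio = p_new / p_old = 0.91 / 0.16 = 5.6875
Acceptance = min(1, 5.6875) = 1.0

1.0


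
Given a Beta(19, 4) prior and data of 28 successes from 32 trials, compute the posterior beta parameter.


Number of failures = 32 - 28 = 4
Posterior beta = 4 + 4 = 8

8


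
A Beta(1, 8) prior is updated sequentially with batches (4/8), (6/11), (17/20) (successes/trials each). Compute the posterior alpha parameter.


Sequential conjugate updating is equivalent to a single batch update.
Total successes across all batches = 27
alpha_posterior = alpha_prior + total_successes = 1 + 27
= 28

28


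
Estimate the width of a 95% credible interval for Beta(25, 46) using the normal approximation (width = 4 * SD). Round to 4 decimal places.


For Beta(a,b): Var = ab/((a+b)^2(a+b+1))
Var = 0.0032, SD = 0.0563
Approximate 95% CI width = 4 * 0.0563 = 0.2252

0.2252


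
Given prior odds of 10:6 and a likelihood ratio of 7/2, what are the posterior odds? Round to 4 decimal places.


Posterior odds = prior odds * LR
Prior odds = 10/6 = 1.6667
LR = 7/2 = 3.5
Posterior odds = 1.6667 * 3.5 = 5.8333

5.8333


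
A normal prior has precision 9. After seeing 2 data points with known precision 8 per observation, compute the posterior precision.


In the conjugate normal model, precisions add:
tau_posterior = tau_prior + n * tau_data
= 9 + 2*8 = 25

25


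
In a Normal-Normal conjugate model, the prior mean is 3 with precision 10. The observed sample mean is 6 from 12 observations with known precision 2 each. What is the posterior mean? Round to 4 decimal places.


Posterior precision = tau0 + n*tau = 10 + 12*2 = 34
Posterior mean = (tau0*mu0 + n*tau*xbar) / posterior_precision
= (10*3 + 12*2*6) / 34
= 174 / 34 = 5.1176

5.1176


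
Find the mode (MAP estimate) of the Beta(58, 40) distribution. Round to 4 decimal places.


For Beta(a,b) with a,b > 1:
Mode = (a-1)/(a+b-2) = (58-1)/(98-2)
= 57/96 = 0.5938

0.5938


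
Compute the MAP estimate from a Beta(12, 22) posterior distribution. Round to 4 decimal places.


MAP = mode of Beta distribution
= (alpha - 1)/(alpha + beta - 2)
= (12-1)/(12+22-2)
= 11/32 = 0.3438

0.3438


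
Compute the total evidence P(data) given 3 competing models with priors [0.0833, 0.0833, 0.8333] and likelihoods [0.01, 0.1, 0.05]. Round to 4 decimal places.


Marginal likelihood = sum P(model_i) * P(data|model_i)
Model 1: 0.0833 * 0.01 = 0.0008
Model 2: 0.0833 * 0.1 = 0.0083
Model 3: 0.8333 * 0.05 = 0.0417
Total = 0.0508

0.0508


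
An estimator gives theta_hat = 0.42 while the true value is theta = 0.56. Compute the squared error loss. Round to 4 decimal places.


The squared error loss is (theta_hat - theta)^2
= (0.42 - 0.56)^2
= (-0.14)^2 = 0.0196

0.0196


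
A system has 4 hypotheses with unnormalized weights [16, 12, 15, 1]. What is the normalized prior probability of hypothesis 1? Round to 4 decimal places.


The normalized prior is the weight divided by the total.
Total weight = 44
P(H1) = 16 / 44 = 0.3636

0.3636


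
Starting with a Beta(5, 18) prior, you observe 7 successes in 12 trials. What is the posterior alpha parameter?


For a Beta-Binomial conjugate model:
Posterior alpha = prior alpha + number of successes
= 5 + 7 = 12

12


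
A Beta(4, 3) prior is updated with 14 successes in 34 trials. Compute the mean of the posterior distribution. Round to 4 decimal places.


After update: Beta(18, 23)
Mean = 18 / (18 + 23) = 18 / 41
= 0.439

0.439


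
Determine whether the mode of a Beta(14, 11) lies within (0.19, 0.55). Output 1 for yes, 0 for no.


First find the mode: (a-1)/(a+b-2) = 0.5652
Is 0.5652 in (0.19, 0.55)? 0

0


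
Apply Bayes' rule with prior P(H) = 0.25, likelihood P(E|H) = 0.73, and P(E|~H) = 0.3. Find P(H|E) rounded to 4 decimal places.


Step 1: Compute marginal P(E) = P(E|H)P(H) + P(E|~H)P(~H)
= 0.73*0.25 + 0.3*0.75 = 0.4075
Step 2: P(H|E) = P(E|H)P(H)/P(E) = 0.1825/0.4075
= 0.4479

0.4479


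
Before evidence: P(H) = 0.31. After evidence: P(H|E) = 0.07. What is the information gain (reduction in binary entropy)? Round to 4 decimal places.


Prior entropy = 0.8932
Posterior entropy = 0.3659
Information gain = 0.8932 - 0.3659 = 0.5272

0.5272


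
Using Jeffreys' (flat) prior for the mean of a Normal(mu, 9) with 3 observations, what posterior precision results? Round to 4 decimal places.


Flat prior means prior precision is 0.
Posterior precision = n / sigma^2 = 3/9 = 0.3333

0.3333


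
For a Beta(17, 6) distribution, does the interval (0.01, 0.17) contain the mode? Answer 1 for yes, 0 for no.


Mode of Beta(a,b) = (a-1)/(a+b-2)
= (17-1)/(17+6-2) = 0.7619
Check: 0.01 <= 0.7619 <= 0.17?
Result: 0

0


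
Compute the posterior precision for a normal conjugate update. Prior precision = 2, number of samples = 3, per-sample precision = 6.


tau_post = tau_0 + n * tau
= 2 + 3 * 6 = 20

20


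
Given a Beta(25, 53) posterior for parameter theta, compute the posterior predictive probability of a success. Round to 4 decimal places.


For a Beta-Bernoulli model, the predictive probability is the mean:
P(success) = 25/(25+53) = 25/78 = 0.3205

0.3205


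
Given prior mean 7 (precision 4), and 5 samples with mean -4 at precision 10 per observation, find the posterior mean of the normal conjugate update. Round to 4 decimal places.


The posterior mean is a precision-weighted average of prior and data.
Post. prec. = 4 + 50 = 54
Post. mean = (28 + -200)/54 = -172/54 = -3.1852

-3.1852


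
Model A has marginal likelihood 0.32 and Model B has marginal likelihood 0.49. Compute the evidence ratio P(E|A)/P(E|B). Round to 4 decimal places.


Evidence ratio = P(E|A) / P(E|B)
= 0.32 / 0.49
= 0.6531

0.6531


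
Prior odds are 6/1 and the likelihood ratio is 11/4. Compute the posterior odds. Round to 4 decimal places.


Posterior odds = prior odds * likelihood ratio
= (6/1) * (11/4)
= 66 / 4
= 16.5

16.5


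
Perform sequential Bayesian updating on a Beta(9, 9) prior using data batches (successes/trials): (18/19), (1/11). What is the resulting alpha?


Accumulate successes: 19
Posterior alpha = prior alpha + sum of successes
= 9 + 19 = 28

28


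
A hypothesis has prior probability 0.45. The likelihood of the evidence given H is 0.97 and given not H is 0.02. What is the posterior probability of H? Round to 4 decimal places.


Using Bayes' theorem:
P(E) = 0.45 * 0.97 + 0.55 * 0.02
P(E) = 0.4475
P(H|E) = (0.45 * 0.97) / 0.4475 = 0.9754

0.9754


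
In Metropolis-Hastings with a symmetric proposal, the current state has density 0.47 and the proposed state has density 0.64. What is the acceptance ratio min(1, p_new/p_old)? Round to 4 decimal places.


Ratio = p_new / p_old = 0.64 / 0.47 = 1.3617
Acceptance = min(1, 1.3617) = 1.0

1.0


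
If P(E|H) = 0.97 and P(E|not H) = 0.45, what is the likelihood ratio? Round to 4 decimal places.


Likelihood ratio = P(E|H) / P(E|not H)
= 0.97 / 0.45
= 2.1556

2.1556


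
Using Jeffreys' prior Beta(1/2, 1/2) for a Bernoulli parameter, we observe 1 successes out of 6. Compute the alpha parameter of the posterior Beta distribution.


Conjugate update: Beta(0.5 + k, 0.5 + n - k).
k = 1, n - k = 5
Posterior alpha = 0.5 + k = 0.5 + 1 = 1.5

1.5


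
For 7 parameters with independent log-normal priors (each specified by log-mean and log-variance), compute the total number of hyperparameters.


A log-normal prior has 2 hyperparameters per parameter.
Total = 7 * 2 = 14

14


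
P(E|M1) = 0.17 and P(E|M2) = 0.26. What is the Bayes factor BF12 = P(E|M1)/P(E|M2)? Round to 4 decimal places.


Bayes factor BF12 = P(E|M1) / P(E|M2)
= 0.17 / 0.26
= 0.6538

0.6538


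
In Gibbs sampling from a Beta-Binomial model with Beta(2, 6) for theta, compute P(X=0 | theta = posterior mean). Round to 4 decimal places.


Posterior mean = alpha/(alpha+beta) = 2/8 = 0.25
P(X=0|theta=mean) = 1 - theta = 0.75

0.75


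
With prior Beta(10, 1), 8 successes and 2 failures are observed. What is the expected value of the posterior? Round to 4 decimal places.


Posterior = Beta(18, 3)
E[theta] = alpha/(alpha+beta)
= 18/21 = 0.8571

0.8571


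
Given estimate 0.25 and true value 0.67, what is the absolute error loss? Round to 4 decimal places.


Absolute error = |estimate - true|
= |-0.42| = 0.42

0.42


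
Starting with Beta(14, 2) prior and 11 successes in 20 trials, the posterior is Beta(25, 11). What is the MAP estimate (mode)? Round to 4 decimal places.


The mode of Beta(a, b) when a > 1 and b > 1 is (a-1)/(a+b-2)
= (25 - 1) / (25 + 11 - 2)
= 24 / 34
= 0.7059

0.7059


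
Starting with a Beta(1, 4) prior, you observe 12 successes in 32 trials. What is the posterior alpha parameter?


For a Beta-Binomial conjugate model:
Posterior alpha = prior alpha + number of successes
= 1 + 12 = 13

13


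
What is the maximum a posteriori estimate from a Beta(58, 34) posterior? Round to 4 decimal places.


The MAP estimate equals the mode of the distribution.
Mode of Beta(a,b) = (a-1)/(a+b-2)
= 57/90
= 0.6333

0.6333


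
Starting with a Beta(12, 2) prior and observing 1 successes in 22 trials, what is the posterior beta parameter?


Posterior beta = prior beta + failures
Failures = 22 - 1 = 21
beta_post = 2 + 21 = 23

23


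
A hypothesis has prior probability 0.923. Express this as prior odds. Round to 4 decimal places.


Odds = P(H) / P(not H) = 0.923 / 0.077
= 11.987

11.987


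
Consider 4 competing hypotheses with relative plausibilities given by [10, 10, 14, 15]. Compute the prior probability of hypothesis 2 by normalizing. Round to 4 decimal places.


Sum of weights = 10 + 10 + 14 + 15 = 49
Normalized prior for H2 = 10 / 49
= 0.2041

0.2041


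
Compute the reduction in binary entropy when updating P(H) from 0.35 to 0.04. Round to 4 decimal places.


H_before = -p*log2(p) - (1-p)*log2(1-p) for p=0.35: 0.9341
H_after for p=0.04: 0.2423
Reduction = 0.9341 - 0.2423 = 0.6918

0.6918


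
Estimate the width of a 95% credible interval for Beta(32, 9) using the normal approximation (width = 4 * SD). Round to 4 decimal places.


For Beta(a,b): Var = ab/((a+b)^2(a+b+1))
Var = 0.0041, SD = 0.0639
Approximate 95% CI width = 4 * 0.0639 = 0.2555

0.2555


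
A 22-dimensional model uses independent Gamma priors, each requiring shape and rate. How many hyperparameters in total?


Per parameter: 2 (shape and rate).
Total = 22 * 2 = 44

44


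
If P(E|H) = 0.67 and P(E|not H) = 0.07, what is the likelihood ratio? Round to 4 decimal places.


Likelihood ratio = P(E|H) / P(E|not H)
= 0.67 / 0.07
= 9.5714

9.5714


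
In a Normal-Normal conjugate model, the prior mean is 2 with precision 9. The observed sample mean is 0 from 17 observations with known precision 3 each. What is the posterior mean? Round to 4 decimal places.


Posterior precision = tau0 + n*tau = 9 + 17*3 = 60
Posterior mean = (tau0*mu0 + n*tau*xbar) / posterior_precision
= (9*2 + 17*3*0) / 60
= 18 / 60 = 0.3

0.3


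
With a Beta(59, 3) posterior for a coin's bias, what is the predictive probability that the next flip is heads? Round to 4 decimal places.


The predictive probability equals the posterior mean.
P(next = heads) = alpha / (alpha + beta)
= 59 / 62 = 0.9516

0.9516


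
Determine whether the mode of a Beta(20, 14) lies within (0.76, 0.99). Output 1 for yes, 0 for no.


First find the mode: (a-1)/(a+b-2) = 0.5938
Is 0.5938 in (0.76, 0.99)? 0

0


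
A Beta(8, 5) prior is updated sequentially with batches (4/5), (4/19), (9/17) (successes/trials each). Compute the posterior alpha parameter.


Sequential conjugate updating is equivalent to a single batch update.
Total successes across all batches = 17
alpha_posterior = alpha_prior + total_successes = 8 + 17
= 25

25


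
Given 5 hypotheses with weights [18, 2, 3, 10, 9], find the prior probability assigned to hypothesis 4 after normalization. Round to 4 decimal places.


To normalize, divide each weight by the sum of all weights.
Sum = 42
Prior(H4) = 10/42 = 0.2381

0.2381


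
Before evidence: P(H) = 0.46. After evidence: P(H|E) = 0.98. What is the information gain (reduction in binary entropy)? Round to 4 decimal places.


Prior entropy = 0.9954
Posterior entropy = 0.1414
Information gain = 0.9954 - 0.1414 = 0.8539

0.8539


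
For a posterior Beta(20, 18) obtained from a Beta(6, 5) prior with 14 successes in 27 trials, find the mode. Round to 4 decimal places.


Mode = (alpha - 1) / (alpha + beta - 2)
= 19 / 36
= 0.5278

0.5278


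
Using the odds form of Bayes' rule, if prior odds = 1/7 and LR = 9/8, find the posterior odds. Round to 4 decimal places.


Bayes' rule in odds form: posterior odds = prior odds * LR
= (1 * 9) / (7 * 8)
= 9/56 = 0.1607

0.1607


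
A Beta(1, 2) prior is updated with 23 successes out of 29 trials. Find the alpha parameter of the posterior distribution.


In the Beta-Binomial conjugate update:
alpha_post = alpha_prior + successes
= 1 + 23
= 24

24


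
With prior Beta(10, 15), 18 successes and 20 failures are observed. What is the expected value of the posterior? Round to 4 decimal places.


Posterior = Beta(28, 35)
E[theta] = alpha/(alpha+beta)
= 28/63 = 0.4444

0.4444


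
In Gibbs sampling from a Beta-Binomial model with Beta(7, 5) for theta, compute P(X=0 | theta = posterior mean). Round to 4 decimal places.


Posterior mean = alpha/(alpha+beta) = 7/12 = 0.5833
P(X=0|theta=mean) = 1 - theta = 0.4167

0.4167


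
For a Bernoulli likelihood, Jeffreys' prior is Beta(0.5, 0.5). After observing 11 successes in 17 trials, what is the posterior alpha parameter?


Jeffreys' prior for Bernoulli is Beta(0.5, 0.5).
Posterior is Beta(0.5 + k, 0.5 + n - k).
Posterior alpha = 0.5 + k = 0.5 + 11 = 11.5

11.5


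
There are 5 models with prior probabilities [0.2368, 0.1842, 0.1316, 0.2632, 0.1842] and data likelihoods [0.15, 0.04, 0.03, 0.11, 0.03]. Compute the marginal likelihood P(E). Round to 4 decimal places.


P(E) = sum over models of P(M_i) * P(E|M_i)
= 0.2368*0.15 + 0.1842*0.04 + 0.1316*0.03 + 0.2632*0.11 + 0.1842*0.03
= 0.0813

0.0813


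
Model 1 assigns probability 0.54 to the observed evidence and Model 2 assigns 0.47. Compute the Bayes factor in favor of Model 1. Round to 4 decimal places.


BF = P(data|M1) / P(data|M2)
= 0.54 / 0.47 = 1.1489

1.1489


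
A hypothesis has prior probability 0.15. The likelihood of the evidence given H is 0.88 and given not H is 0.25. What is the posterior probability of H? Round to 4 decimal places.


Using Bayes' theorem:
P(E) = 0.15 * 0.88 + 0.85 * 0.25
P(E) = 0.3445
P(H|E) = (0.15 * 0.88) / 0.3445 = 0.3832

0.3832


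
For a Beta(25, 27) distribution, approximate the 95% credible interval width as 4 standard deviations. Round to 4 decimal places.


Variance of Beta(a,b) = ab / ((a+b)^2 * (a+b+1))
= 25*27 / ((52)^2 * 53)
= 0.0047
SD = sqrt(0.0047) = 0.0686
Width = 4 * SD = 0.2745

0.2745


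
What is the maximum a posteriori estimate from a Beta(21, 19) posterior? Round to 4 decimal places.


The MAP estimate equals the mode of the distribution.
Mode of Beta(a,b) = (a-1)/(a+b-2)
= 20/38
= 0.5263

0.5263


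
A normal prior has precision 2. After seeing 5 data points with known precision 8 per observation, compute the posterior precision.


In the conjugate normal model, precisions add:
tau_posterior = tau_prior + n * tau_data
= 2 + 5*8 = 42

42


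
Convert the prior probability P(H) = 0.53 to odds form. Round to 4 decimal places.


P(not H) = 1 - 0.53 = 0.47
Odds = 0.53 / 0.47 = 1.1277

1.1277


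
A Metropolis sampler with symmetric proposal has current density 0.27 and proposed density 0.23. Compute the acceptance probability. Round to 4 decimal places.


For symmetric proposals, acceptance = min(1, pi(x*)/pi(x))
= min(1, 0.23/0.27)
= min(1, 0.8519) = 0.8519

0.8519


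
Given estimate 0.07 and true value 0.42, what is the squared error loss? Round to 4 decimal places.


Squared error = (estimate - true)^2
Difference = -0.35
Loss = -0.35^2 = 0.1225

0.1225


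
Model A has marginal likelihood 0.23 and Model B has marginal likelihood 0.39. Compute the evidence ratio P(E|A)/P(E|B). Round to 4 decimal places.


Evidence ratio = P(E|A) / P(E|B)
= 0.23 / 0.39
= 0.5897

0.5897


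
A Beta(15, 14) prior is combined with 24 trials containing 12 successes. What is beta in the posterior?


In conjugate updating:
beta_posterior = beta_prior + (n - k)
= 14 + (24 - 12)
= 14 + 12 = 26

26


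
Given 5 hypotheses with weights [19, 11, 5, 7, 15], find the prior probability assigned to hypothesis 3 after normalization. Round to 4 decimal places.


To normalize, divide each weight by the sum of all weights.
Sum = 57
Prior(H3) = 5/57 = 0.0877

0.0877


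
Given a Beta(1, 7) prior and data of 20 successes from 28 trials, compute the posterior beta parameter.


Number of failures = 28 - 20 = 8
Posterior beta = 7 + 8 = 15

15


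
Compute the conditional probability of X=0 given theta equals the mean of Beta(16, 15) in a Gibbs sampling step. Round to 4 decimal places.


Mean of Beta(16, 15) = 0.5161
P(X=0 | theta=0.5161) = 0.4839

0.4839


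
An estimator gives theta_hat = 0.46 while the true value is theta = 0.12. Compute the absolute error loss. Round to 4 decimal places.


The absolute error loss is |theta_hat - theta|
= |0.46 - 0.12|
= 0.34

0.34


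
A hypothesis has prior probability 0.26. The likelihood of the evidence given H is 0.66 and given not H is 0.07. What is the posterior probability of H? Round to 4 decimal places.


Using Bayes' theorem:
P(E) = 0.26 * 0.66 + 0.74 * 0.07
P(E) = 0.2234
P(H|E) = (0.26 * 0.66) / 0.2234 = 0.7681

0.7681


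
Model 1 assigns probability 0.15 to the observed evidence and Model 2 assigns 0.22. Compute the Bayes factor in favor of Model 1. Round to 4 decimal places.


BF = P(data|M1) / P(data|M2)
= 0.15 / 0.22 = 0.6818

0.6818


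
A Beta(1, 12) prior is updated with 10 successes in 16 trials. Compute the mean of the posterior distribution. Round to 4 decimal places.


After update: Beta(11, 18)
Mean = 11 / (11 + 18) = 11 / 29
= 0.3793

0.3793


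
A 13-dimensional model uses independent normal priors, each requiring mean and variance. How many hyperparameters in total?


Per parameter: 2 (mean and variance).
Total = 13 * 2 = 26

26


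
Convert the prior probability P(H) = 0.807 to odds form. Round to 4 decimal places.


P(not H) = 1 - 0.807 = 0.193
Odds = 0.807 / 0.193 = 4.1813

4.1813


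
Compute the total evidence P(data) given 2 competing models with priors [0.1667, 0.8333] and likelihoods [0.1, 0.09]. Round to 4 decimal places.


Marginal likelihood = sum P(model_i) * P(data|model_i)
Model 1: 0.1667 * 0.1 = 0.0167
Model 2: 0.8333 * 0.09 = 0.075
Total = 0.0917

0.0917


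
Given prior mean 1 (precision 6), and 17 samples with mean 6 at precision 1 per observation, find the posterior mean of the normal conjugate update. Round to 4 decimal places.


The posterior mean is a precision-weighted average of prior and data.
Post. prec. = 6 + 17 = 23
Post. mean = (6 + 102)/23 = 108/23 = 4.6957

4.6957


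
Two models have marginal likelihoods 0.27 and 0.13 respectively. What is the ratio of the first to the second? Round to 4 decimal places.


Evidence ratio = 0.27 / 0.13
= 2.0769

2.0769


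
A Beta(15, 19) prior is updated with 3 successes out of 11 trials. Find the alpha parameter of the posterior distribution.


In the Beta-Binomial conjugate update:
alpha_post = alpha_prior + successes
= 15 + 3
= 18

18


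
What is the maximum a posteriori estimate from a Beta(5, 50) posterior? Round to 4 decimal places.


The MAP estimate equals the mode of the distribution.
Mode of Beta(a,b) = (a-1)/(a+b-2)
= 4/53
= 0.0755

0.0755


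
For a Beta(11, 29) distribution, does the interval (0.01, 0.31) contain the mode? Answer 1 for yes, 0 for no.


Mode of Beta(a,b) = (a-1)/(a+b-2)
= (11-1)/(11+29-2) = 0.2632
Check: 0.01 <= 0.2632 <= 0.31?
Result: 1

1


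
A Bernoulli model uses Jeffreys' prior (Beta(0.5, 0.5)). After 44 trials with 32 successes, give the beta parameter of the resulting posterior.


Posterior = Beta(prior_alpha + successes, prior_beta + failures)
= Beta(0.5 + 32, 0.5 + 12)
Posterior beta = 0.5 + (n - k) = 0.5 + 12 = 12.5

12.5


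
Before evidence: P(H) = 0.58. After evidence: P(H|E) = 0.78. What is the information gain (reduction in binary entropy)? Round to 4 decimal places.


Prior entropy = 0.9815
Posterior entropy = 0.7602
Information gain = 0.9815 - 0.7602 = 0.2213

0.2213


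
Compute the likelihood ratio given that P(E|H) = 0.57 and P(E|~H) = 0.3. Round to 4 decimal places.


LR = P(E|H) / P(E|~H)
= 0.57 / 0.3 = 1.9

1.9


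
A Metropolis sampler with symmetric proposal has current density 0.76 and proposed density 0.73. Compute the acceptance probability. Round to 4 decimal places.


For symmetric proposals, acceptance = min(1, pi(x*)/pi(x))
= min(1, 0.73/0.76)
= min(1, 0.9605) = 0.9605

0.9605


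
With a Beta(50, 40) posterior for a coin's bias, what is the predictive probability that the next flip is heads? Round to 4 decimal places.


The predictive probability equals the posterior mean.
P(next = heads) = alpha / (alpha + beta)
= 50 / 90 = 0.5556

0.5556


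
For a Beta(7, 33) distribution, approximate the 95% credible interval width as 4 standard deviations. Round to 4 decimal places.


Variance of Beta(a,b) = ab / ((a+b)^2 * (a+b+1))
= 7*33 / ((40)^2 * 41)
= 0.0035
SD = sqrt(0.0035) = 0.0593
Width = 4 * SD = 0.2374

0.2374


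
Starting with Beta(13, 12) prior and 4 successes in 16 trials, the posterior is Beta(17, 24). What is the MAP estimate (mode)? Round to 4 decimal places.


The mode of Beta(a, b) when a > 1 and b > 1 is (a-1)/(a+b-2)
= (17 - 1) / (17 + 24 - 2)
= 16 / 39
= 0.4103

0.4103


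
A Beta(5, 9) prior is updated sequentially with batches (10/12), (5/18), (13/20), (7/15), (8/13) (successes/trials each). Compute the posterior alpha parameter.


Sequential conjugate updating is equivalent to a single batch update.
Total successes across all batches = 43
alpha_posterior = alpha_prior + total_successes = 5 + 43
= 48

48


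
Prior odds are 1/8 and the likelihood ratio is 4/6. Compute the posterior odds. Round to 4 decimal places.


Posterior odds = prior odds * likelihood ratio
= (1/8) * (4/6)
= 4 / 48
= 0.0833

0.0833


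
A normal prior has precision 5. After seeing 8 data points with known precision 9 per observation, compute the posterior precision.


In the conjugate normal model, precisions add:
tau_posterior = tau_prior + n * tau_data
= 5 + 8*9 = 77

77


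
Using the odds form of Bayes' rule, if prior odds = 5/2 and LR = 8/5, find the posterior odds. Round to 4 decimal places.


Bayes' rule in odds form: posterior odds = prior odds * LR
= (5 * 8) / (2 * 5)
= 40/10 = 4.0

4.0


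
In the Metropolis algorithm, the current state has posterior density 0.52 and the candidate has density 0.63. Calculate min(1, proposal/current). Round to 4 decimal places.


Ratio = 0.63/0.52 = 1.2115
Acceptance probability = min(1, 1.2115)
= 1.0

1.0


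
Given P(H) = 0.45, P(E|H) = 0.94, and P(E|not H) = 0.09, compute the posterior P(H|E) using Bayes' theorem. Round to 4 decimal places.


By Bayes' theorem: P(H|E) = P(E|H)*P(H) / P(E)
P(E) = P(E|H)*P(H) + P(E|not H)*P(not H)
P(E) = 0.94*0.45 + 0.09*0.55 = 0.4725
P(H|E) = 0.94*0.45 / 0.4725 = 0.8952

0.8952


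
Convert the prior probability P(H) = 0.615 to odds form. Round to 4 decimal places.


P(not H) = 1 - 0.615 = 0.385
Odds = 0.615 / 0.385 = 1.5974

1.5974


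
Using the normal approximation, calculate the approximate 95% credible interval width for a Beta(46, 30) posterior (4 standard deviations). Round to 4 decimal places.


Var(Beta) = 46*30/(76^2 * 77) = 0.0031
SD = 0.0557
Width ~ 4*SD = 0.2228

0.2228


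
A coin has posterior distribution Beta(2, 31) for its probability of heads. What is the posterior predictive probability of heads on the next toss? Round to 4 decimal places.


Posterior predictive = E[theta] = alpha/(alpha+beta)
= 2/33
= 0.0606

0.0606


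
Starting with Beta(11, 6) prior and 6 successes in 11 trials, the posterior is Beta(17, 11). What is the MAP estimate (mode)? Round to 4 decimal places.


The mode of Beta(a, b) when a > 1 and b > 1 is (a-1)/(a+b-2)
= (17 - 1) / (17 + 11 - 2)
= 16 / 26
= 0.6154

0.6154


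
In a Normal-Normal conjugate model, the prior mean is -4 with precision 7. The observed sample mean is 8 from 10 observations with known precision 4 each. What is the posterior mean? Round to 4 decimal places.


Posterior precision = tau0 + n*tau = 7 + 10*4 = 47
Posterior mean = (tau0*mu0 + n*tau*xbar) / posterior_precision
= (7*-4 + 10*4*8) / 47
= 292 / 47 = 6.2128

6.2128


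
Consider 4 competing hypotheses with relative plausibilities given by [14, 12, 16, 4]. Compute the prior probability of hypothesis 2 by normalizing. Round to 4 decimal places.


Sum of weights = 14 + 12 + 16 + 4 = 46
Normalized prior for H2 = 12 / 46
= 0.2609

0.2609


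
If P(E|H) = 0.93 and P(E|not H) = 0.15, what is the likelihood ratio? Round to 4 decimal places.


Likelihood ratio = P(E|H) / P(E|not H)
= 0.93 / 0.15
= 6.2

6.2


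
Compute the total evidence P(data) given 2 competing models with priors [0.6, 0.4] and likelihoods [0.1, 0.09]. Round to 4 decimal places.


Marginal likelihood = sum P(model_i) * P(data|model_i)
Model 1: 0.6 * 0.1 = 0.06
Model 2: 0.4 * 0.09 = 0.036
Total = 0.096

0.096


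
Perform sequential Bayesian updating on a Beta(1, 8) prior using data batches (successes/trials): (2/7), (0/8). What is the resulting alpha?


Accumulate successes: 2
Posterior alpha = prior alpha + sum of successes
= 1 + 2 = 3

3
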